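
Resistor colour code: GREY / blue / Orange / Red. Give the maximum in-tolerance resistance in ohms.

87720 Ω

Grey → 8 (first significant figure)
Blue → 6 (second significant figure)
Orange → ×10^3 multiplier
Red → ±2% tolerance
86 × 1000 = 86000 Ω
Maximum = 86000 × (1 + 2/100) = 87720 Ω.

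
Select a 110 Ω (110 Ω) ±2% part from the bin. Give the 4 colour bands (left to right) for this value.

110 Ω = 11 × 10^1.
1 → brown
1 → brown
Multiplier 10^1 → brown.
±2% tolerance → red.

brown, brown, brown, red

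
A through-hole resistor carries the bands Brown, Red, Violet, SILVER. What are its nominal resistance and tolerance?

Brown → 1 (first significant figure)
Red → 2 (second significant figure)
Violet → ×10^7 multiplier
Silver → ±10% tolerance
12 × 10000000 = 120000000 Ω

120000000 Ω ±10%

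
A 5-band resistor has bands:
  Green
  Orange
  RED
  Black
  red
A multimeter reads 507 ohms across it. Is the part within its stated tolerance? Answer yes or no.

no

Green → 5 (first significant figure)
Orange → 3 (second significant figure)
Red → 2 (third significant figure)
Black → ×1 multiplier
Red → ±2% tolerance
532 × 1 = 532 Ω
Allowed range: 521.36 Ω to 542.64 Ω.
507 ohms lies outside that range.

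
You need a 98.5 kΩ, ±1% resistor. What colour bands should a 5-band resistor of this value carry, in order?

98500 Ω = 985 × 10^2.
9 → white
8 → grey
5 → green
Multiplier 10^2 → red.
±1% tolerance → brown.

white, grey, green, red, brown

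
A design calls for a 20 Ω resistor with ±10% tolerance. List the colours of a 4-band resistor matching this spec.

20 Ω = 20 × 10^0.
2 → red
0 → black
Multiplier 10^0 → black.
±10% tolerance → silver.

red, black, black, silver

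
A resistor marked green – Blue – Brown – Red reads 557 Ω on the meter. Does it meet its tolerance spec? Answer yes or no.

Green → 5 (first significant figure)
Blue → 6 (second significant figure)
Brown → ×10 multiplier
Red → ±2% tolerance
56 × 10 = 560 Ω
Allowed range: 548.8 Ω to 571.2 Ω.
557 Ω lies inside that range.

yes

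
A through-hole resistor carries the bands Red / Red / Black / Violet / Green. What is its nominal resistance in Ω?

Red → 2 (first significant figure)
Red → 2 (second significant figure)
Black → 0 (third significant figure)
Violet → ×10^7 multiplier
220 × 10000000 = 2200000000 Ω

2200000000 Ω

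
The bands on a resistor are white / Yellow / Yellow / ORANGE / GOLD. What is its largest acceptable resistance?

991200 Ω

White → 9 (first significant figure)
Yellow → 4 (second significant figure)
Yellow → 4 (third significant figure)
Orange → ×10^3 multiplier
Gold → ±5% tolerance
944 × 1000 = 944000 Ω
Largest = 944000 × (1 + 5/100) = 991200 Ω.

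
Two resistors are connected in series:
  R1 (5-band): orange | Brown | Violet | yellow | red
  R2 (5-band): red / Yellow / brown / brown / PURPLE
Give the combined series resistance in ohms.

R1: orange, brown, violet → 317; yellow ×10^4 → 3170000 Ω.
R2: red, yellow, brown → 241; brown ×10 → 2410 Ω.
Series: 3170000 + 2410 = 3172410 Ω.

3172410 Ω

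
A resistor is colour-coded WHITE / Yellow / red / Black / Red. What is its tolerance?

±2%

The last band, red, is the tolerance band.
Red corresponds to ±2%.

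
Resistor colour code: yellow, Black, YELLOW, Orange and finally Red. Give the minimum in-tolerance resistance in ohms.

Yellow → 4 (first significant figure)
Black → 0 (second significant figure)
Yellow → 4 (third significant figure)
Orange → ×10^3 multiplier
Red → ±2% tolerance
404 × 1000 = 404000 Ω
Minimum = 404000 × (1 − 2/100) = 395920 Ω.

395920 Ω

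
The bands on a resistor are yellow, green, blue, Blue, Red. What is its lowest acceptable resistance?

Yellow → 4 (first significant figure)
Green → 5 (second significant figure)
Blue → 6 (third significant figure)
Blue → ×10^6 multiplier
Red → ±2% tolerance
456 × 1000000 = 456000000 Ω
Lowest = 456000000 × (1 − 2/100) = 446880000 Ω.

446880000 Ω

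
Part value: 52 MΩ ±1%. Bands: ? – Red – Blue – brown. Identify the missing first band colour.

52000000 Ω = 52 × 10^6.
The first band gives digit 5 of the significand, and 5 is green.

green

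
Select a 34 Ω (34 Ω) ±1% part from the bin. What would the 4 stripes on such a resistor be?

orange, yellow, black, brown

34 Ω = 34 × 10^0.
3 → orange
4 → yellow
Multiplier 10^0 → black.
±1% tolerance → brown.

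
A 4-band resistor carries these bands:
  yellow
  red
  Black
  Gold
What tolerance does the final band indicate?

The last band, gold, is the tolerance band.
Gold corresponds to ±5%.

±5%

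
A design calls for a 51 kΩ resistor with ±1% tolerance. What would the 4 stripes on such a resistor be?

51000 Ω = 51 × 10^3.
5 → green
1 → brown
Multiplier 10^3 → orange.
±1% tolerance → brown.

green, brown, orange, brown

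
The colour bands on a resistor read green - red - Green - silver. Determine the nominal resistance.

Green → 5 (first significant figure)
Red → 2 (second significant figure)
Green → ×10^5 multiplier
52 × 100000 = 5200000 Ω

5200000 Ω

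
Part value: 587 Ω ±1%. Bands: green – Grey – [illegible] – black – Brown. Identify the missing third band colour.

violet

587 Ω = 587 × 10^0.
The third band gives digit 7 of the significand, and 7 is violet.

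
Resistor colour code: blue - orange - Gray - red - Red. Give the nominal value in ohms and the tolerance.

Blue → 6 (first significant figure)
Orange → 3 (second significant figure)
Grey → 8 (third significant figure)
Red → ×10^2 multiplier
Red → ±2% tolerance
638 × 100 = 63800 Ω

63800 Ω ±2%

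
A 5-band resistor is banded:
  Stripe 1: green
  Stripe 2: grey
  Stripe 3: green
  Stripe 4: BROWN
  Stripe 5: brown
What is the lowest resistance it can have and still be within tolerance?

Green → 5 (first significant figure)
Grey → 8 (second significant figure)
Green → 5 (third significant figure)
Brown → ×10 multiplier
Brown → ±1% tolerance
585 × 10 = 5850 Ω
Lowest = 5850 × (1 − 1/100) = 5791.5 Ω.

5791.5 Ω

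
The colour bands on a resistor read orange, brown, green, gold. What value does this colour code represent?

Orange → 3 (first significant figure)
Brown → 1 (second significant figure)
Green → ×10^5 multiplier
31 × 100000 = 3100000 Ω

3100000 Ω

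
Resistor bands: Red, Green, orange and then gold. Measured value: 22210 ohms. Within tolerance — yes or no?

Red → 2 (first significant figure)
Green → 5 (second significant figure)
Orange → ×10^3 multiplier
Gold → ±5% tolerance
25 × 1000 = 25000 Ω
Allowed range: 23750 Ω to 26250 Ω.
22210 ohms lies outside that range.

no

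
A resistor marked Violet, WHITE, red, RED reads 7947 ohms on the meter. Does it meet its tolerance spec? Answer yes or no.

Violet → 7 (first significant figure)
White → 9 (second significant figure)
Red → ×10^2 multiplier
Red → ±2% tolerance
79 × 100 = 7900 Ω
Allowed range: 7742 Ω to 8058 Ω.
7947 ohms lies inside that range.

yes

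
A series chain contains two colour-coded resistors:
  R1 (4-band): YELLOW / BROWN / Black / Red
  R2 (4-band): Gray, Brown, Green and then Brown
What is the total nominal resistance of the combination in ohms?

8100041 Ω

R1: yellow, brown → 41; black ×1 → 41 Ω.
R2: grey, brown → 81; green ×10^5 → 8100000 Ω.
Series: 41 + 8100000 = 8100041 Ω.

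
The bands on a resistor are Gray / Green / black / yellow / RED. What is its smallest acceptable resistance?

8330000 Ω

Grey → 8 (first significant figure)
Green → 5 (second significant figure)
Black → 0 (third significant figure)
Yellow → ×10^4 multiplier
Red → ±2% tolerance
850 × 10000 = 8500000 Ω
Smallest = 8500000 × (1 − 2/100) = 8330000 Ω.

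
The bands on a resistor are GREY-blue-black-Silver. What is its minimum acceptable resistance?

77.4 Ω

Grey → 8 (first significant figure)
Blue → 6 (second significant figure)
Black → ×1 multiplier
Silver → ±10% tolerance
86 × 1 = 86 Ω
Minimum = 86 × (1 − 10/100) = 77.4 Ω.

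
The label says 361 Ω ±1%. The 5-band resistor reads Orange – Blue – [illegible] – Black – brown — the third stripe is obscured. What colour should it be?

brown

361 Ω = 361 × 10^0.
The third band gives digit 1 of the significand, and 1 is brown.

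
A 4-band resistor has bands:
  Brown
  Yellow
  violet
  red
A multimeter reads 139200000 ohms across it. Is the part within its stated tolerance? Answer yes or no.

Brown → 1 (first significant figure)
Yellow → 4 (second significant figure)
Violet → ×10^7 multiplier
Red → ±2% tolerance
14 × 10000000 = 140000000 Ω
Allowed range: 137200000 Ω to 142800000 Ω.
139200000 ohms lies inside that range.

yes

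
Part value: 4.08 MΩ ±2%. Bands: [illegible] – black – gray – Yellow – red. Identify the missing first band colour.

4080000 Ω = 408 × 10^4.
The first band gives digit 4 of the significand, and 4 is yellow.

yellow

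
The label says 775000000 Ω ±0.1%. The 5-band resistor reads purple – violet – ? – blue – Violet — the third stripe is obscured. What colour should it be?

green

775000000 Ω = 775 × 10^6.
The third band gives digit 5 of the significand, and 5 is green.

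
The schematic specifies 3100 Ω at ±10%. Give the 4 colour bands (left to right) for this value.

orange, brown, red, silver

3100 Ω = 31 × 10^2.
3 → orange
1 → brown
Multiplier 10^2 → red.
±10% tolerance → silver.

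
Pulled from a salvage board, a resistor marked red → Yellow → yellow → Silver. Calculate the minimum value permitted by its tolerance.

Red → 2 (first significant figure)
Yellow → 4 (second significant figure)
Yellow → ×10^4 multiplier
Silver → ±10% tolerance
24 × 10000 = 240000 Ω
Minimum = 240000 × (1 − 10/100) = 216000 Ω.

216000 Ω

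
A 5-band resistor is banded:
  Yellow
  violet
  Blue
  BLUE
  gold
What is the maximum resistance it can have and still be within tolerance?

499800000 Ω

Yellow → 4 (first significant figure)
Violet → 7 (second significant figure)
Blue → 6 (third significant figure)
Blue → ×10^6 multiplier
Gold → ±5% tolerance
476 × 1000000 = 476000000 Ω
Maximum = 476000000 × (1 + 5/100) = 499800000 Ω.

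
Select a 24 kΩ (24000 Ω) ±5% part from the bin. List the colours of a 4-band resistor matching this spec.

24000 Ω = 24 × 10^3.
2 → red
4 → yellow
Multiplier 10^3 → orange.
±5% tolerance → gold.

red, yellow, orange, gold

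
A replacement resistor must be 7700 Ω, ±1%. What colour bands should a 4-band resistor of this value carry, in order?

7700 Ω = 77 × 10^2.
7 → violet
7 → violet
Multiplier 10^2 → red.
±1% tolerance → brown.

violet, violet, red, brown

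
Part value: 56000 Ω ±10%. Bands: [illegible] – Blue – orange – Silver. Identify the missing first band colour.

green

56000 Ω = 56 × 10^3.
The first band gives digit 5 of the significand, and 5 is green.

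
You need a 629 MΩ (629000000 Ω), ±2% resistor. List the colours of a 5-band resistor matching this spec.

629000000 Ω = 629 × 10^6.
6 → blue
2 → red
9 → white
Multiplier 10^6 → blue.
±2% tolerance → red.

blue, red, white, blue, red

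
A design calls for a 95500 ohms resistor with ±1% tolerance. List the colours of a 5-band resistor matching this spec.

95500 Ω = 955 × 10^2.
9 → white
5 → green
5 → green
Multiplier 10^2 → red.
±1% tolerance → brown.

white, green, green, red, brown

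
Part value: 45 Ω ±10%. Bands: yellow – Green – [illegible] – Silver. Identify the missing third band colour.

black

45 Ω = 45 × 10^0.
The third band is the multiplier, 10^0, which is black.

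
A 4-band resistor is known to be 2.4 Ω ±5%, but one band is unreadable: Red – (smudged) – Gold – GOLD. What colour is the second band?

yellow

2.4 Ω = 24 × 10^-1.
The second band gives digit 4 of the significand, and 4 is yellow.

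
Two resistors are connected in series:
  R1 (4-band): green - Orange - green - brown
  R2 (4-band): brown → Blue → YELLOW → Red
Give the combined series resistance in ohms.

5460000 Ω

R1: green, orange → 53; green ×10^5 → 5300000 Ω.
R2: brown, blue → 16; yellow ×10^4 → 160000 Ω.
Series: 5300000 + 160000 = 5460000 Ω.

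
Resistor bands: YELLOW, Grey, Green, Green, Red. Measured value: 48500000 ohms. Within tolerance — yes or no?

Yellow → 4 (first significant figure)
Grey → 8 (second significant figure)
Green → 5 (third significant figure)
Green → ×10^5 multiplier
Red → ±2% tolerance
485 × 100000 = 48500000 Ω
Allowed range: 47530000 Ω to 49470000 Ω.
48500000 ohms lies inside that range.

yes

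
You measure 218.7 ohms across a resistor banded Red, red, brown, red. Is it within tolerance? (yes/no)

yes

Red → 2 (first significant figure)
Red → 2 (second significant figure)
Brown → ×10 multiplier
Red → ±2% tolerance
22 × 10 = 220 Ω
Allowed range: 215.6 Ω to 224.4 Ω.
218.7 ohms lies inside that range.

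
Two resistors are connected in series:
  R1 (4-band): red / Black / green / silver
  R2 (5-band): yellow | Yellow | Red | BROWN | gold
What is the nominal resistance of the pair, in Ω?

R1: red, black → 20; green ×10^5 → 2000000 Ω.
R2: yellow, yellow, red → 442; brown ×10 → 4420 Ω.
Series: 2000000 + 4420 = 2004420 Ω.

2004420 Ω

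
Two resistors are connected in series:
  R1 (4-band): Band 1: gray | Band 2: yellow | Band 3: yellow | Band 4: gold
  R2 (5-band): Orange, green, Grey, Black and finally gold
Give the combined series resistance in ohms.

840358 Ω

R1: grey, yellow → 84; yellow ×10^4 → 840000 Ω.
R2: orange, green, grey → 358; black ×1 → 358 Ω.
Series: 840000 + 358 = 840358 Ω.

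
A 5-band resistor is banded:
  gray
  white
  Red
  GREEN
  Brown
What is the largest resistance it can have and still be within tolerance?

90092000 Ω

Grey → 8 (first significant figure)
White → 9 (second significant figure)
Red → 2 (third significant figure)
Green → ×10^5 multiplier
Brown → ±1% tolerance
892 × 100000 = 89200000 Ω
Largest = 89200000 × (1 + 1/100) = 90092000 Ω.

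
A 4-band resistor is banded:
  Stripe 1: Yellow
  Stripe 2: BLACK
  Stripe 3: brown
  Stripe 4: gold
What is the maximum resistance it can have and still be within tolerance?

Yellow → 4 (first significant figure)
Black → 0 (second significant figure)
Brown → ×10 multiplier
Gold → ±5% tolerance
40 × 10 = 400 Ω
Maximum = 400 × (1 + 5/100) = 420 Ω.

420 Ω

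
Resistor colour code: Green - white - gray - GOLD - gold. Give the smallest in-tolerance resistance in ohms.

56.81 Ω

Green → 5 (first significant figure)
White → 9 (second significant figure)
Grey → 8 (third significant figure)
Gold → ×0.1 multiplier
Gold → ±5% tolerance
598 × 0.1 = 59.8 Ω
Smallest = 59.8 × (1 − 5/100) = 56.81 Ω.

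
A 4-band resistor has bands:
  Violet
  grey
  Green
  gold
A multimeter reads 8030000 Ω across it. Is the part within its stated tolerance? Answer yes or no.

Violet → 7 (first significant figure)
Grey → 8 (second significant figure)
Green → ×10^5 multiplier
Gold → ±5% tolerance
78 × 100000 = 7800000 Ω
Allowed range: 7410000 Ω to 8190000 Ω.
8030000 Ω lies inside that range.

yes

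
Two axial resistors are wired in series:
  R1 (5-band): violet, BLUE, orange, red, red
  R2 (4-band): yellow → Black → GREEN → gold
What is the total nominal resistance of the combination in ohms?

4076300 Ω

R1: violet, blue, orange → 763; red ×10^2 → 76300 Ω.
R2: yellow, black → 40; green ×10^5 → 4000000 Ω.
Series: 76300 + 4000000 = 4076300 Ω.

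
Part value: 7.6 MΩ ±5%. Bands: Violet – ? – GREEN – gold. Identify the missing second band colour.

blue

7600000 Ω = 76 × 10^5.
The second band gives digit 6 of the significand, and 6 is blue.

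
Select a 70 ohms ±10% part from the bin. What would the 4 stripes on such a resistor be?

violet, black, black, silver

70 Ω = 70 × 10^0.
7 → violet
0 → black
Multiplier 10^0 → black.
±10% tolerance → silver.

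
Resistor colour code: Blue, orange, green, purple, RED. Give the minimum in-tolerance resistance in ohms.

6223000000 Ω

Blue → 6 (first significant figure)
Orange → 3 (second significant figure)
Green → 5 (third significant figure)
Violet → ×10^7 multiplier
Red → ±2% tolerance
635 × 10000000 = 6350000000 Ω
Minimum = 6350000000 × (1 − 2/100) = 6223000000 Ω.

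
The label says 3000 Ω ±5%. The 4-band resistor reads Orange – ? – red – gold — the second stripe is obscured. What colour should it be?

3000 Ω = 30 × 10^2.
The second band gives digit 0 of the significand, and 0 is black.

black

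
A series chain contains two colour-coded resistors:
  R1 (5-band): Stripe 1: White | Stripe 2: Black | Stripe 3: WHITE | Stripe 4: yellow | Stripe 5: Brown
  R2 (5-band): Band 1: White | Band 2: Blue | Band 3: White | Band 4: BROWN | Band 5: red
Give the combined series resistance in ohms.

R1: white, black, white → 909; yellow ×10^4 → 9090000 Ω.
R2: white, blue, white → 969; brown ×10 → 9690 Ω.
Series: 9090000 + 9690 = 9099690 Ω.

9099690 Ω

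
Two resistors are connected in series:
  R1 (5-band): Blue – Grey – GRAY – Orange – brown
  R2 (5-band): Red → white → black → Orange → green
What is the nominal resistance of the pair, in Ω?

R1: blue, grey, grey → 688; orange ×10^3 → 688000 Ω.
R2: red, white, black → 290; orange ×10^3 → 290000 Ω.
Series: 688000 + 290000 = 978000 Ω.

978000 Ω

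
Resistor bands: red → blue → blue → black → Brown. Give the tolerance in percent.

±1%

The last band, brown, is the tolerance band.
Brown corresponds to ±1%.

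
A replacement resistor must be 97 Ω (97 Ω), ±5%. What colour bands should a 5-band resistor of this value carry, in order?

97 Ω = 970 × 10^-1.
9 → white
7 → violet
0 → black
Multiplier 10^-1 → gold.
±5% tolerance → gold.

white, violet, black, gold, gold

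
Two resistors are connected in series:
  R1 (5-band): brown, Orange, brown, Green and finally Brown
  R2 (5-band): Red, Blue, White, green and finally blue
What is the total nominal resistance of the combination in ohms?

R1: brown, orange, brown → 131; green ×10^5 → 13100000 Ω.
R2: red, blue, white → 269; green ×10^5 → 26900000 Ω.
Series: 13100000 + 26900000 = 40000000 Ω.

40000000 Ω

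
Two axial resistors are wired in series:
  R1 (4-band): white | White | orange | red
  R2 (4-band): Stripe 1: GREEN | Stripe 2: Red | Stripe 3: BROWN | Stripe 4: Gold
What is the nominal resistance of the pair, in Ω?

99520 Ω

R1: white, white → 99; orange ×10^3 → 99000 Ω.
R2: green, red → 52; brown ×10 → 520 Ω.
Series: 99000 + 520 = 99520 Ω.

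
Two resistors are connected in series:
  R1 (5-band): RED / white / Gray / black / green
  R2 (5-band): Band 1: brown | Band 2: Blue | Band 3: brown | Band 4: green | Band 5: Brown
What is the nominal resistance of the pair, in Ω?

16100298 Ω

R1: red, white, grey → 298; black ×1 → 298 Ω.
R2: brown, blue, brown → 161; green ×10^5 → 16100000 Ω.
Series: 298 + 16100000 = 16100298 Ω.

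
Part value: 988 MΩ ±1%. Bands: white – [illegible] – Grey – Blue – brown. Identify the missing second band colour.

grey

988000000 Ω = 988 × 10^6.
The second band gives digit 8 of the significand, and 8 is grey.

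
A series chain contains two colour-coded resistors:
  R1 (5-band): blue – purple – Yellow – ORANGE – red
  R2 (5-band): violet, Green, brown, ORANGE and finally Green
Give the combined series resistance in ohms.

R1: blue, violet, yellow → 674; orange ×10^3 → 674000 Ω.
R2: violet, green, brown → 751; orange ×10^3 → 751000 Ω.
Series: 674000 + 751000 = 1425000 Ω.

1425000 Ω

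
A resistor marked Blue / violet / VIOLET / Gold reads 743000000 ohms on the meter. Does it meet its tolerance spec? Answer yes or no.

no

Blue → 6 (first significant figure)
Violet → 7 (second significant figure)
Violet → ×10^7 multiplier
Gold → ±5% tolerance
67 × 10000000 = 670000000 Ω
Allowed range: 636500000 Ω to 703500000 Ω.
743000000 ohms lies outside that range.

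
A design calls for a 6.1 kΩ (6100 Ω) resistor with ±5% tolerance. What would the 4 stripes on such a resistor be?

blue, brown, red, gold

6100 Ω = 61 × 10^2.
6 → blue
1 → brown
Multiplier 10^2 → red.
±5% tolerance → gold.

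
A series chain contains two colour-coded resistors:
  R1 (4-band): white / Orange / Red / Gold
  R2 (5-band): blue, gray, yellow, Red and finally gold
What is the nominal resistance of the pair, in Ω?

R1: white, orange → 93; red ×10^2 → 9300 Ω.
R2: blue, grey, yellow → 684; red ×10^2 → 68400 Ω.
Series: 9300 + 68400 = 77700 Ω.

77700 Ω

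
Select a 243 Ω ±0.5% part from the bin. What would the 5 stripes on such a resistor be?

243 Ω = 243 × 10^0.
2 → red
4 → yellow
3 → orange
Multiplier 10^0 → black.
±0.5% tolerance → green.

red, yellow, orange, black, green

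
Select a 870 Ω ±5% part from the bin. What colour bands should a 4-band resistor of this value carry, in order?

870 Ω = 87 × 10^1.
8 → grey
7 → violet
Multiplier 10^1 → brown.
±5% tolerance → gold.

grey, violet, brown, gold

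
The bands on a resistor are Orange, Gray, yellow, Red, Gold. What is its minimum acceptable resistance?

36480 Ω

Orange → 3 (first significant figure)
Grey → 8 (second significant figure)
Yellow → 4 (third significant figure)
Red → ×10^2 multiplier
Gold → ±5% tolerance
384 × 100 = 38400 Ω
Minimum = 38400 × (1 − 5/100) = 36480 Ω.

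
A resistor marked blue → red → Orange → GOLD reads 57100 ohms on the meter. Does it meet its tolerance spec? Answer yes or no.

Blue → 6 (first significant figure)
Red → 2 (second significant figure)
Orange → ×10^3 multiplier
Gold → ±5% tolerance
62 × 1000 = 62000 Ω
Allowed range: 58900 Ω to 65100 Ω.
57100 ohms lies outside that range.

no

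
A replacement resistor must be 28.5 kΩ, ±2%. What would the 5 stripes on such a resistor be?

28500 Ω = 285 × 10^2.
2 → red
8 → grey
5 → green
Multiplier 10^2 → red.
±2% tolerance → red.

red, grey, green, red, red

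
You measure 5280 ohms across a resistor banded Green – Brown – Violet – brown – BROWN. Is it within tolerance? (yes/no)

no

Green → 5 (first significant figure)
Brown → 1 (second significant figure)
Violet → 7 (third significant figure)
Brown → ×10 multiplier
Brown → ±1% tolerance
517 × 10 = 5170 Ω
Allowed range: 5118.3 Ω to 5221.7 Ω.
5280 ohms lies outside that range.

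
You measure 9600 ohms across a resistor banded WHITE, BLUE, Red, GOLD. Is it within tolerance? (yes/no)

White → 9 (first significant figure)
Blue → 6 (second significant figure)
Red → ×10^2 multiplier
Gold → ±5% tolerance
96 × 100 = 9600 Ω
Allowed range: 9120 Ω to 10080 Ω.
9600 ohms lies inside that range.

yes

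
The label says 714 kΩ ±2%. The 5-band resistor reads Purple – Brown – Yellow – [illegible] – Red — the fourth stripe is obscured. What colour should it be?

714000 Ω = 714 × 10^3.
The fourth band is the multiplier, 10^3, which is orange.

orange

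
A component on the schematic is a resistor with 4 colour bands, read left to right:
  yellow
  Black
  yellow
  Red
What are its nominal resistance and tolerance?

Yellow → 4 (first significant figure)
Black → 0 (second significant figure)
Yellow → ×10^4 multiplier
Red → ±2% tolerance
40 × 10000 = 400000 Ω

400000 Ω ±2%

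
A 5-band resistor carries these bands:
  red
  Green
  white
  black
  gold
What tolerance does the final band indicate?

The last band, gold, is the tolerance band.
Gold corresponds to ±5%.

±5%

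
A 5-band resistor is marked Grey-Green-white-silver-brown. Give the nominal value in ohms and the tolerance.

8.59 Ω ±1%

Grey → 8 (first significant figure)
Green → 5 (second significant figure)
White → 9 (third significant figure)
Silver → ×0.01 multiplier
Brown → ±1% tolerance
859 × 0.01 = 8.59 Ω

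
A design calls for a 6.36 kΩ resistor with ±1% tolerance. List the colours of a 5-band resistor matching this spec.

6360 Ω = 636 × 10^1.
6 → blue
3 → orange
6 → blue
Multiplier 10^1 → brown.
±1% tolerance → brown.

blue, orange, blue, brown, brown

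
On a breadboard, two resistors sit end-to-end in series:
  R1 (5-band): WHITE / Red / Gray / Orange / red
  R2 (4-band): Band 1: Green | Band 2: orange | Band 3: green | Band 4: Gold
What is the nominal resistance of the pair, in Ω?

6228000 Ω

R1: white, red, grey → 928; orange ×10^3 → 928000 Ω.
R2: green, orange → 53; green ×10^5 → 5300000 Ω.
Series: 928000 + 5300000 = 6228000 Ω.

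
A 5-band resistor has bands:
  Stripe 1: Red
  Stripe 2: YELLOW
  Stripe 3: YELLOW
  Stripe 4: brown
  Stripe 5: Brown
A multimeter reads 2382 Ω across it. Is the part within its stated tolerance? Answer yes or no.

Red → 2 (first significant figure)
Yellow → 4 (second significant figure)
Yellow → 4 (third significant figure)
Brown → ×10 multiplier
Brown → ±1% tolerance
244 × 10 = 2440 Ω
Allowed range: 2415.6 Ω to 2464.4 Ω.
2382 Ω lies outside that range.

no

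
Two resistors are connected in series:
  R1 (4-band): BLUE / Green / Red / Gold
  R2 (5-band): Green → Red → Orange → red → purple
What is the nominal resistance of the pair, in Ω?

58800 Ω

R1: blue, green → 65; red ×10^2 → 6500 Ω.
R2: green, red, orange → 523; red ×10^2 → 52300 Ω.
Series: 6500 + 52300 = 58800 Ω.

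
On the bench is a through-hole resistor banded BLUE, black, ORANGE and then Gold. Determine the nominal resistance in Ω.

Blue → 6 (first significant figure)
Black → 0 (second significant figure)
Orange → ×10^3 multiplier
60 × 1000 = 60000 Ω

60000 Ω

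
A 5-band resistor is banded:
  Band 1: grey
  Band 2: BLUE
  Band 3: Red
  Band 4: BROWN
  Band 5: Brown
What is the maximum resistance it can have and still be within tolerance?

8706.2 Ω

Grey → 8 (first significant figure)
Blue → 6 (second significant figure)
Red → 2 (third significant figure)
Brown → ×10 multiplier
Brown → ±1% tolerance
862 × 10 = 8620 Ω
Maximum = 8620 × (1 + 1/100) = 8706.2 Ω.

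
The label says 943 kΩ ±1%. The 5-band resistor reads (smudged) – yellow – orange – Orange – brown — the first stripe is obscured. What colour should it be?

white

943000 Ω = 943 × 10^3.
The first band gives digit 9 of the significand, and 9 is white.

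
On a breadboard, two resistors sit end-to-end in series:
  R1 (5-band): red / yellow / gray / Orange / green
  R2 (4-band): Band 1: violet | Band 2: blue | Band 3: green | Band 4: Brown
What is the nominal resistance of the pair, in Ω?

R1: red, yellow, grey → 248; orange ×10^3 → 248000 Ω.
R2: violet, blue → 76; green ×10^5 → 7600000 Ω.
Series: 248000 + 7600000 = 7848000 Ω.

7848000 Ω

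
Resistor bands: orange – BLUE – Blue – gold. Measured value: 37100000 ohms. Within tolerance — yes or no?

yes

Orange → 3 (first significant figure)
Blue → 6 (second significant figure)
Blue → ×10^6 multiplier
Gold → ±5% tolerance
36 × 1000000 = 36000000 Ω
Allowed range: 34200000 Ω to 37800000 Ω.
37100000 ohms lies inside that range.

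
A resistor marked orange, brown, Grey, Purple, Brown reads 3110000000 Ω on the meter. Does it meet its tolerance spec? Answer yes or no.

no

Orange → 3 (first significant figure)
Brown → 1 (second significant figure)
Grey → 8 (third significant figure)
Violet → ×10^7 multiplier
Brown → ±1% tolerance
318 × 10000000 = 3180000000 Ω
Allowed range: 3148200000 Ω to 3211800000 Ω.
3110000000 Ω lies outside that range.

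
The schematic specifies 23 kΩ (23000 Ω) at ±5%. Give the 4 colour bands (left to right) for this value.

red, orange, orange, gold

23000 Ω = 23 × 10^3.
2 → red
3 → orange
Multiplier 10^3 → orange.
±5% tolerance → gold.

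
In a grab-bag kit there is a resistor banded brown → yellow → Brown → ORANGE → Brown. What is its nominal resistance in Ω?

Brown → 1 (first significant figure)
Yellow → 4 (second significant figure)
Brown → 1 (third significant figure)
Orange → ×10^3 multiplier
141 × 1000 = 141000 Ω

141000 Ω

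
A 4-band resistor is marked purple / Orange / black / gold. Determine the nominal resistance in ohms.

Violet → 7 (first significant figure)
Orange → 3 (second significant figure)
Black → ×1 multiplier
73 × 1 = 73 Ω

73 Ω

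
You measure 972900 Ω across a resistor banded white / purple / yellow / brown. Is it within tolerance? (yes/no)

yes

White → 9 (first significant figure)
Violet → 7 (second significant figure)
Yellow → ×10^4 multiplier
Brown → ±1% tolerance
97 × 10000 = 970000 Ω
Allowed range: 960300 Ω to 979700 Ω.
972900 Ω lies inside that range.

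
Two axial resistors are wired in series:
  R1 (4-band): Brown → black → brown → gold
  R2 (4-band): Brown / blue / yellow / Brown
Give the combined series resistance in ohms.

160100 Ω

R1: brown, black → 10; brown ×10 → 100 Ω.
R2: brown, blue → 16; yellow ×10^4 → 160000 Ω.
Series: 100 + 160000 = 160100 Ω.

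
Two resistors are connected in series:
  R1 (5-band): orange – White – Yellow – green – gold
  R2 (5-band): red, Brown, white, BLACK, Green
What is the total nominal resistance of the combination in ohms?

R1: orange, white, yellow → 394; green ×10^5 → 39400000 Ω.
R2: red, brown, white → 219; black ×1 → 219 Ω.
Series: 39400000 + 219 = 39400219 Ω.

39400219 Ω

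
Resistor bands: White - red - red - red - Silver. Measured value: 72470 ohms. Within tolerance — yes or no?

White → 9 (first significant figure)
Red → 2 (second significant figure)
Red → 2 (third significant figure)
Red → ×10^2 multiplier
Silver → ±10% tolerance
922 × 100 = 92200 Ω
Allowed range: 82980 Ω to 101420 Ω.
72470 ohms lies outside that range.

no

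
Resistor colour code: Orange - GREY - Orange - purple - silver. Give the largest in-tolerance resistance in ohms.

4213000000 Ω

Orange → 3 (first significant figure)
Grey → 8 (second significant figure)
Orange → 3 (third significant figure)
Violet → ×10^7 multiplier
Silver → ±10% tolerance
383 × 10000000 = 3830000000 Ω
Largest = 3830000000 × (1 + 10/100) = 4213000000 Ω.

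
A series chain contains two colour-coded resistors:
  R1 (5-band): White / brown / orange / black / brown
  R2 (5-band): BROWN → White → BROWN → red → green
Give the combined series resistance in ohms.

R1: white, brown, orange → 913; black ×1 → 913 Ω.
R2: brown, white, brown → 191; red ×10^2 → 19100 Ω.
Series: 913 + 19100 = 20013 Ω.

20013 Ω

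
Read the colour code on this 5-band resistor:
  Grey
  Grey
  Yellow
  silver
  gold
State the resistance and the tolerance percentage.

Grey → 8 (first significant figure)
Grey → 8 (second significant figure)
Yellow → 4 (third significant figure)
Silver → ×0.01 multiplier
Gold → ±5% tolerance
884 × 0.01 = 8.84 Ω

8.84 Ω ±5%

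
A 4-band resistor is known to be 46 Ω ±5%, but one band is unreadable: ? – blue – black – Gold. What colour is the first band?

yellow

46 Ω = 46 × 10^0.
The first band gives digit 4 of the significand, and 4 is yellow.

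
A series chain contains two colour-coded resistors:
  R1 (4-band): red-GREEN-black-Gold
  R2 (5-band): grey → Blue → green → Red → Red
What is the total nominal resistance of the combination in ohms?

R1: red, green → 25; black ×1 → 25 Ω.
R2: grey, blue, green → 865; red ×10^2 → 86500 Ω.
Series: 25 + 86500 = 86525 Ω.

86525 Ω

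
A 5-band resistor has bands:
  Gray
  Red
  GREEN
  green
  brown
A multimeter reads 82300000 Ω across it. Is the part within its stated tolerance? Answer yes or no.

Grey → 8 (first significant figure)
Red → 2 (second significant figure)
Green → 5 (third significant figure)
Green → ×10^5 multiplier
Brown → ±1% tolerance
825 × 100000 = 82500000 Ω
Allowed range: 81675000 Ω to 83325000 Ω.
82300000 Ω lies inside that range.

yes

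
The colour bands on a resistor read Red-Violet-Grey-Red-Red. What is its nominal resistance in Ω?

Red → 2 (first significant figure)
Violet → 7 (second significant figure)
Grey → 8 (third significant figure)
Red → ×10^2 multiplier
278 × 100 = 27800 Ω

27800 Ω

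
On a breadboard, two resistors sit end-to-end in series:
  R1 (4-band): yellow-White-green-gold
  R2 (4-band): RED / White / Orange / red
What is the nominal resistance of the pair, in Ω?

4929000 Ω

R1: yellow, white → 49; green ×10^5 → 4900000 Ω.
R2: red, white → 29; orange ×10^3 → 29000 Ω.
Series: 4900000 + 29000 = 4929000 Ω.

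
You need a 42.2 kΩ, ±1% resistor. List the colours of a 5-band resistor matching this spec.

42200 Ω = 422 × 10^2.
4 → yellow
2 → red
2 → red
Multiplier 10^2 → red.
±1% tolerance → brown.

yellow, red, red, red, brown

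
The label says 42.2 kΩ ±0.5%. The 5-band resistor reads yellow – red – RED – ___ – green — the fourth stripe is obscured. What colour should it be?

42200 Ω = 422 × 10^2.
The fourth band is the multiplier, 10^2, which is red.

red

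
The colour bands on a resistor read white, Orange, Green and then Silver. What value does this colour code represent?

9300000 Ω

White → 9 (first significant figure)
Orange → 3 (second significant figure)
Green → ×10^5 multiplier
93 × 100000 = 9300000 Ω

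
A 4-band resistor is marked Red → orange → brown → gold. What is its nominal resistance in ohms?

Red → 2 (first significant figure)
Orange → 3 (second significant figure)
Brown → ×10 multiplier
23 × 10 = 230 Ω

230 Ω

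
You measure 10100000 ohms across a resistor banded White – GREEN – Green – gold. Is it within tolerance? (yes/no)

no

White → 9 (first significant figure)
Green → 5 (second significant figure)
Green → ×10^5 multiplier
Gold → ±5% tolerance
95 × 100000 = 9500000 Ω
Allowed range: 9025000 Ω to 9975000 Ω.
10100000 ohms lies outside that range.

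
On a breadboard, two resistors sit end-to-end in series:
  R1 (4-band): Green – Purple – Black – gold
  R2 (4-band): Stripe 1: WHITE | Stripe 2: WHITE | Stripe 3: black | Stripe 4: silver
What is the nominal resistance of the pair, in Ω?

R1: green, violet → 57; black ×1 → 57 Ω.
R2: white, white → 99; black ×1 → 99 Ω.
Series: 57 + 99 = 156 Ω.

156 Ω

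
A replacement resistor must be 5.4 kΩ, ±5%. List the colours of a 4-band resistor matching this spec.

5400 Ω = 54 × 10^2.
5 → green
4 → yellow
Multiplier 10^2 → red.
±5% tolerance → gold.

green, yellow, red, gold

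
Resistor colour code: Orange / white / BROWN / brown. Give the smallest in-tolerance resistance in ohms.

386.1 Ω

Orange → 3 (first significant figure)
White → 9 (second significant figure)
Brown → ×10 multiplier
Brown → ±1% tolerance
39 × 10 = 390 Ω
Smallest = 390 × (1 − 1/100) = 386.1 Ω.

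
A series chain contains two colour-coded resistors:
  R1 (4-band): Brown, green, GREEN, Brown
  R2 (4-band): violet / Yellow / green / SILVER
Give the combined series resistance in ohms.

8900000 Ω

R1: brown, green → 15; green ×10^5 → 1500000 Ω.
R2: violet, yellow → 74; green ×10^5 → 7400000 Ω.
Series: 1500000 + 7400000 = 8900000 Ω.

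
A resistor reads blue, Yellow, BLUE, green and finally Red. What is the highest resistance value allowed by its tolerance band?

65892000 Ω

Blue → 6 (first significant figure)
Yellow → 4 (second significant figure)
Blue → 6 (third significant figure)
Green → ×10^5 multiplier
Red → ±2% tolerance
646 × 100000 = 64600000 Ω
Highest = 64600000 × (1 + 2/100) = 65892000 Ω.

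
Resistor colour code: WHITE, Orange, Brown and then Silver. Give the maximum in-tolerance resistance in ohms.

White → 9 (first significant figure)
Orange → 3 (second significant figure)
Brown → ×10 multiplier
Silver → ±10% tolerance
93 × 10 = 930 Ω
Maximum = 930 × (1 + 10/100) = 1023 Ω.

1023 Ω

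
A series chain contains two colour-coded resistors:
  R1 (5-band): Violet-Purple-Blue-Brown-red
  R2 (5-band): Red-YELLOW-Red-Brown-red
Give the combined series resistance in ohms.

10180 Ω

R1: violet, violet, blue → 776; brown ×10 → 7760 Ω.
R2: red, yellow, red → 242; brown ×10 → 2420 Ω.
Series: 7760 + 2420 = 10180 Ω.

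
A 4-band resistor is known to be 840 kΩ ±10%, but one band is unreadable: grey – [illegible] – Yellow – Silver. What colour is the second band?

840000 Ω = 84 × 10^4.
The second band gives digit 4 of the significand, and 4 is yellow.

yellow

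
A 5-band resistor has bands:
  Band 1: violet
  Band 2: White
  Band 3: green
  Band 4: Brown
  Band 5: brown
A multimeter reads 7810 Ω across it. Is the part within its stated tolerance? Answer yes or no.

no

Violet → 7 (first significant figure)
White → 9 (second significant figure)
Green → 5 (third significant figure)
Brown → ×10 multiplier
Brown → ±1% tolerance
795 × 10 = 7950 Ω
Allowed range: 7870.5 Ω to 8029.5 Ω.
7810 Ω lies outside that range.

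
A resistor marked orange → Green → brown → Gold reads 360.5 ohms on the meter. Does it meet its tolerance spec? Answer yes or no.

Orange → 3 (first significant figure)
Green → 5 (second significant figure)
Brown → ×10 multiplier
Gold → ±5% tolerance
35 × 10 = 350 Ω
Allowed range: 332.5 Ω to 367.5 Ω.
360.5 ohms lies inside that range.

yes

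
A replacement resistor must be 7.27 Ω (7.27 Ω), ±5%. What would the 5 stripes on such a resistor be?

violet, red, violet, silver, gold

7.27 Ω = 727 × 10^-2.
7 → violet
2 → red
7 → violet
Multiplier 10^-2 → silver.
±5% tolerance → gold.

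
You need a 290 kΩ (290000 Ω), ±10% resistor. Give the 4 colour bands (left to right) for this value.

red, white, yellow, silver

290000 Ω = 29 × 10^4.
2 → red
9 → white
Multiplier 10^4 → yellow.
±10% tolerance → silver.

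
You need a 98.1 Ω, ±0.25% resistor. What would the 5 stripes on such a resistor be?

white, grey, brown, gold, blue

98.1 Ω = 981 × 10^-1.
9 → white
8 → grey
1 → brown
Multiplier 10^-1 → gold.
±0.25% tolerance → blue.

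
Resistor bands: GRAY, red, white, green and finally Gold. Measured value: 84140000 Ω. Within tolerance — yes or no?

yes

Grey → 8 (first significant figure)
Red → 2 (second significant figure)
White → 9 (third significant figure)
Green → ×10^5 multiplier
Gold → ±5% tolerance
829 × 100000 = 82900000 Ω
Allowed range: 78755000 Ω to 87045000 Ω.
84140000 Ω lies inside that range.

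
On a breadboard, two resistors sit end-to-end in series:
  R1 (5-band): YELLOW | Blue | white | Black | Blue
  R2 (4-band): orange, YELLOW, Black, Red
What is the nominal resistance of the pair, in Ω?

R1: yellow, blue, white → 469; black ×1 → 469 Ω.
R2: orange, yellow → 34; black ×1 → 34 Ω.
Series: 469 + 34 = 503 Ω.

503 Ω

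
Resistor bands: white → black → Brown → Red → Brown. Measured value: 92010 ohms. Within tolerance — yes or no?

no

White → 9 (first significant figure)
Black → 0 (second significant figure)
Brown → 1 (third significant figure)
Red → ×10^2 multiplier
Brown → ±1% tolerance
901 × 100 = 90100 Ω
Allowed range: 89199 Ω to 91001 Ω.
92010 ohms lies outside that range.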